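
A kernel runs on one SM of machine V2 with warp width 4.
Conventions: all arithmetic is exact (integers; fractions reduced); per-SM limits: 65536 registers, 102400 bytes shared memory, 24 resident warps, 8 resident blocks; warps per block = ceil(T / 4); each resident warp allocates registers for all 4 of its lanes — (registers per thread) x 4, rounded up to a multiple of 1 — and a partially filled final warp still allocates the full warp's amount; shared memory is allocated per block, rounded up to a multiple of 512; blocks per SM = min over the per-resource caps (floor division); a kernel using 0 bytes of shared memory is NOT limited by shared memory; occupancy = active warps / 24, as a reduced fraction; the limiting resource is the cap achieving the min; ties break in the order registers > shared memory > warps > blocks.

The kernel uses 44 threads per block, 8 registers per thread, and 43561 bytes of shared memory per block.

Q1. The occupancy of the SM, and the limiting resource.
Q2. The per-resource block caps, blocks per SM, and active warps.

Answer: occupancy 11/12, limited by shared memory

registers: 186 blocks
shared memory: 2 blocks
warps: 2 blocks
blocks: 8 blocks

Answer: 2 blocks, 22 active warps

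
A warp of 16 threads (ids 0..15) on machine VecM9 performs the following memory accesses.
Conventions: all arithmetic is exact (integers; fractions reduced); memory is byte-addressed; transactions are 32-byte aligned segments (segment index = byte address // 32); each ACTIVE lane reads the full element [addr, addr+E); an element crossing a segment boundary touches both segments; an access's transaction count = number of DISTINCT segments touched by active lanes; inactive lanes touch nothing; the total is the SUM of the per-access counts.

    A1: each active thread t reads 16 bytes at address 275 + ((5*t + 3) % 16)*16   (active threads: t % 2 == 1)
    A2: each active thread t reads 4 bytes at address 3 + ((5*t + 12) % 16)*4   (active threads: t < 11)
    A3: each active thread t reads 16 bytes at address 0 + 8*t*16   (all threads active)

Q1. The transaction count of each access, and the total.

A1: 9 transactions
A2: 3 transactions
A3: 16 transactions

Answer: 9,3,16; total 28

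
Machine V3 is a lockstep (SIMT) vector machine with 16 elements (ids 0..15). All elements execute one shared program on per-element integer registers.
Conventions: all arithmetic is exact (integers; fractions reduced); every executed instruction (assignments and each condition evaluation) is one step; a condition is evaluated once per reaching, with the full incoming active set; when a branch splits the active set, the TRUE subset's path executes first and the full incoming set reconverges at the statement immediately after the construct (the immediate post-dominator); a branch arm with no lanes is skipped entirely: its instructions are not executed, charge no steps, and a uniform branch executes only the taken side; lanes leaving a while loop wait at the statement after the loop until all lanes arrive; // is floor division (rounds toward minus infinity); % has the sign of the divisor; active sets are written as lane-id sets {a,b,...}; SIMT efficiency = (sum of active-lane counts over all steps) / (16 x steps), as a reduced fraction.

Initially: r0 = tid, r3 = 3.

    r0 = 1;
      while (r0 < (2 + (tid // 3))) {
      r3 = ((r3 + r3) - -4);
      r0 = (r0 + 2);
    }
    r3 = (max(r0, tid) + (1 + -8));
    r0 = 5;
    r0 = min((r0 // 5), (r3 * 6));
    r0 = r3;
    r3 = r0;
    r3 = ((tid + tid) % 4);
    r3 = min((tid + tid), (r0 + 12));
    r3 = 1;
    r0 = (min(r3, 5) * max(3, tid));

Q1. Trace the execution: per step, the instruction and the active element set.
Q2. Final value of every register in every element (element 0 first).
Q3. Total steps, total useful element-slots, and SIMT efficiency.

step 0: r0 <- 1                      {0,1,2,3,4,5,6,7,8,9,10,11,12,13,14,15}
step 1: eval (r0 < (2 + (tid // 3))) {0,1,2,3,4,5,6,7,8,9,10,11,12,13,14,15}
step 2: r3 <- ((r3 + r3) - -4)       {0,1,2,3,4,5,6,7,8,9,10,11,12,13,14,15}
step 3: r0 <- (r0 + 2)               {0,1,2,3,4,5,6,7,8,9,10,11,12,13,14,15}
step 4: eval (r0 < (2 + (tid // 3))) {0,1,2,3,4,5,6,7,8,9,10,11,12,13,14,15}
step 5: r3 <- ((r3 + r3) - -4)       {6,7,8,9,10,11,12,13,14,15}
step 6: r0 <- (r0 + 2)               {6,7,8,9,10,11,12,13,14,15}
step 7: eval (r0 < (2 + (tid // 3))) {6,7,8,9,10,11,12,13,14,15}
step 8: r3 <- ((r3 + r3) - -4)       {12,13,14,15}
step 9: r0 <- (r0 + 2)               {12,13,14,15}
step 10: eval (r0 < (2 + (tid // 3))) {12,13,14,15}
step 11: r3 <- (max(r0, tid) + (1 + -8)) {0,1,2,3,4,5,6,7,8,9,10,11,12,13,14,15}
step 12: r0 <- 5                      {0,1,2,3,4,5,6,7,8,9,10,11,12,13,14,15}
step 13: r0 <- min((r0 // 5), (r3 * 6)) {0,1,2,3,4,5,6,7,8,9,10,11,12,13,14,15}
step 14: r0 <- r3                     {0,1,2,3,4,5,6,7,8,9,10,11,12,13,14,15}
step 15: r3 <- r0                     {0,1,2,3,4,5,6,7,8,9,10,11,12,13,14,15}
step 16: r3 <- ((tid + tid) % 4)      {0,1,2,3,4,5,6,7,8,9,10,11,12,13,14,15}
step 17: r3 <- min((tid + tid), (r0 + 12)) {0,1,2,3,4,5,6,7,8,9,10,11,12,13,14,15}
step 18: r3 <- 1                      {0,1,2,3,4,5,6,7,8,9,10,11,12,13,14,15}
step 19: r0 <- (min(r3, 5) * max(3, tid)) {0,1,2,3,4,5,6,7,8,9,10,11,12,13,14,15}

Answer: 20 steps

r0: 3,3,3,3,4,5,6,7,8,9,10,11,12,13,14,15
r3: 1,1,1,1,1,1,1,1,1,1,1,1,1,1,1,1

steps = 20; useful = 266; efficiency = 266/320 = 133/160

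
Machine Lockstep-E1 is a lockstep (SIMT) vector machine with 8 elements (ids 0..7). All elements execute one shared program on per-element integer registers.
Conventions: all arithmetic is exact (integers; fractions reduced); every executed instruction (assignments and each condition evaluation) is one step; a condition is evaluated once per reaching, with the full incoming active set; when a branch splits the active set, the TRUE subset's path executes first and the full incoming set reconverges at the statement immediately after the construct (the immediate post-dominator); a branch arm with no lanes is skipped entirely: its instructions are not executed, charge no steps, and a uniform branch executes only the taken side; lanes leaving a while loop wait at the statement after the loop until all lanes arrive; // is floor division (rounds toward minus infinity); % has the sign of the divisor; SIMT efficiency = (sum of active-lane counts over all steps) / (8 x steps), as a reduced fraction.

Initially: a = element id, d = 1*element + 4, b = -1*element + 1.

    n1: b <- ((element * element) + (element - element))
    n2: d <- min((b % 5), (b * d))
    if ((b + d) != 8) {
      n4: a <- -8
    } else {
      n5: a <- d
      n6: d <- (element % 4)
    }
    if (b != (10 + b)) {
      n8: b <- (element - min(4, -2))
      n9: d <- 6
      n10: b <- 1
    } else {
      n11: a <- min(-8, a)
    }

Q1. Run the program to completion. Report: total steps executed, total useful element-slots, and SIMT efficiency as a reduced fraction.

Answer: 10 steps, 65 useful, 13/16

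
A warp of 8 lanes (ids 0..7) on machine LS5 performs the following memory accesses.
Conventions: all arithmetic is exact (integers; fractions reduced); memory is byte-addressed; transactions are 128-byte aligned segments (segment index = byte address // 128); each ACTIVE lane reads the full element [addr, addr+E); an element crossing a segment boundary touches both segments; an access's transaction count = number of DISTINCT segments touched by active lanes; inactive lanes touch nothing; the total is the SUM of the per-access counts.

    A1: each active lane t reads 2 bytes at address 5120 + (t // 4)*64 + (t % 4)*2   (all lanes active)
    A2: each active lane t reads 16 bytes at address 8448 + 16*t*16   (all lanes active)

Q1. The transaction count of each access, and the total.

A1: 1 transaction
A2: 8 transactions

Answer: 1,8; total 9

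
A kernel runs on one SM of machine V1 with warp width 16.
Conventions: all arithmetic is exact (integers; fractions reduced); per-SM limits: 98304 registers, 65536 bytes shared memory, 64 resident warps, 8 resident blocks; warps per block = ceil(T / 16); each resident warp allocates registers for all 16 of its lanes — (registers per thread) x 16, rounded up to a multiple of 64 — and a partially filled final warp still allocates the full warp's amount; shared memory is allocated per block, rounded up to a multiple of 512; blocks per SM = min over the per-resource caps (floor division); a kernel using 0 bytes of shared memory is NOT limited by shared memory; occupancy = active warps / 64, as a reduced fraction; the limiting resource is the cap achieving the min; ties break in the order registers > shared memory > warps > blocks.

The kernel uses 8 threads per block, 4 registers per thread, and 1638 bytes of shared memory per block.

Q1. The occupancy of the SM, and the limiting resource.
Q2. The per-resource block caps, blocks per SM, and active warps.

Answer: occupancy 1/8, limited by blocks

registers: 1536 blocks
shared memory: 32 blocks
warps: 64 blocks
blocks: 8 blocks

Answer: 8 blocks, 8 active warps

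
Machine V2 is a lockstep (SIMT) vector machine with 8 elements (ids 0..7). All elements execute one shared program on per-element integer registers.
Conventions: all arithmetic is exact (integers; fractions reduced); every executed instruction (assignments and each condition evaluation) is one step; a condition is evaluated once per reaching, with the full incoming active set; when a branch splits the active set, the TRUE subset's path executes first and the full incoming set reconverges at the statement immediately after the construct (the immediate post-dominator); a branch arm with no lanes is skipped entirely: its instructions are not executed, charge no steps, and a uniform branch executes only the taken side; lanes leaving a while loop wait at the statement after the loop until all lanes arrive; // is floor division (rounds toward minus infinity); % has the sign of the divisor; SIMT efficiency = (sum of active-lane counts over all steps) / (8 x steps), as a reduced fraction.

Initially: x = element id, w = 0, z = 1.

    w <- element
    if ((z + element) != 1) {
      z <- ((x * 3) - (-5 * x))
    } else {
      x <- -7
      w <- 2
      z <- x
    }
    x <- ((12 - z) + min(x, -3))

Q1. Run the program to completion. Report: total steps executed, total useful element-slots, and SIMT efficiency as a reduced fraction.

Answer: 7 steps, 34 useful, 17/28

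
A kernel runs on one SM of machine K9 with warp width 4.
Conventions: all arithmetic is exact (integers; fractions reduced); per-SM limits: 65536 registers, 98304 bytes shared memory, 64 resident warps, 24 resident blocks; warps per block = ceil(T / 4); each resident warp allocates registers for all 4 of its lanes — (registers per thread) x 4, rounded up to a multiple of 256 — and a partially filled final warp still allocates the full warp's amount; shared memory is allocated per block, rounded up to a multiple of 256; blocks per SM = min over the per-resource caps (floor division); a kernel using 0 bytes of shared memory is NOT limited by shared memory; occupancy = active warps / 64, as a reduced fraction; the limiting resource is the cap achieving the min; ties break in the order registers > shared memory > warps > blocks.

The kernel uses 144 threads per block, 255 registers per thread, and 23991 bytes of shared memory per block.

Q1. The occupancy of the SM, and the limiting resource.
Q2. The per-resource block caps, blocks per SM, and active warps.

Answer: occupancy 9/16, limited by registers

registers: 1 block
shared memory: 4 blocks
warps: 1 block
blocks: 24 blocks

Answer: 1 block, 36 active warps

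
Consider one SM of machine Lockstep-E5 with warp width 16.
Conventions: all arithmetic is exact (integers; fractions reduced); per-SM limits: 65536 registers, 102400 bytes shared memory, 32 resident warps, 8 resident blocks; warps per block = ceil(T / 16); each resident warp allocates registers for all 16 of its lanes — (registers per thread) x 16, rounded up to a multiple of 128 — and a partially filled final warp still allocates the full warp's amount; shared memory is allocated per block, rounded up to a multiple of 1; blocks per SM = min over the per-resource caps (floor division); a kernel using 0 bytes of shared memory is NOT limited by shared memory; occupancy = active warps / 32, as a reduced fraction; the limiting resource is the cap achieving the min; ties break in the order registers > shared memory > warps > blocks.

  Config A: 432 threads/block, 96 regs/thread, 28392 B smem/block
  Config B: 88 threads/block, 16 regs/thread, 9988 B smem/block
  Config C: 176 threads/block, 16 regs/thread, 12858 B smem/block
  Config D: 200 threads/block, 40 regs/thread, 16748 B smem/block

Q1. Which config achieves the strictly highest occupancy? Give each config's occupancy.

occupancies: A 27/32, B 15/16, C 11/16, D 13/16

Answer: B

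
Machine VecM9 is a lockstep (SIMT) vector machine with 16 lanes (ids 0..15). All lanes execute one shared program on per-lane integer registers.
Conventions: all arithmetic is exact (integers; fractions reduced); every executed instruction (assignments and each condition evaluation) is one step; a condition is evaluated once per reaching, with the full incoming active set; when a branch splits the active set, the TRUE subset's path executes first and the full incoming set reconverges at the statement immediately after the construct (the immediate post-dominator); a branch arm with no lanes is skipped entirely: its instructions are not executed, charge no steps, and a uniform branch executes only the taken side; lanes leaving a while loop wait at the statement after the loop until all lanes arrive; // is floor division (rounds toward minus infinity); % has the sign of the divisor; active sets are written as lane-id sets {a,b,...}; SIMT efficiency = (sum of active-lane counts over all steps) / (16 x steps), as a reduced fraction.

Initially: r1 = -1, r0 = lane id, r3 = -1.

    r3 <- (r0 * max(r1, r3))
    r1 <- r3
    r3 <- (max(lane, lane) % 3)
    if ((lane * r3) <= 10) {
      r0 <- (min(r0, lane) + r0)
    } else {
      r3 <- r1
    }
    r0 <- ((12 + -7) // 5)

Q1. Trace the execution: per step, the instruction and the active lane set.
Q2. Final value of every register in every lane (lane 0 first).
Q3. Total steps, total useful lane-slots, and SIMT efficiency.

step 0: r3 <- (r0 * max(r1, r3))     {0,1,2,3,4,5,6,7,8,9,10,11,12,13,14,15}
step 1: r1 <- r3                     {0,1,2,3,4,5,6,7,8,9,10,11,12,13,14,15}
step 2: r3 <- (max(lane, lane) % 3)  {0,1,2,3,4,5,6,7,8,9,10,11,12,13,14,15}
step 3: eval ((lane * r3) <= 10)     {0,1,2,3,4,5,6,7,8,9,10,11,12,13,14,15}
step 4: r0 <- (min(r0, lane) + r0)   {0,1,2,3,4,5,6,7,9,10,12,15}
step 5: r3 <- r1                     {8,11,13,14}
step 6: r0 <- ((12 + -7) // 5)       {0,1,2,3,4,5,6,7,8,9,10,11,12,13,14,15}

Answer: 7 steps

r1: 0,-1,-2,-3,-4,-5,-6,-7,-8,-9,-10,-11,-12,-13,-14,-15
r0: 1,1,1,1,1,1,1,1,1,1,1,1,1,1,1,1
r3: 0,1,2,0,1,2,0,1,-8,0,1,-11,0,-13,-14,0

steps = 7; useful = 96; efficiency = 96/112 = 6/7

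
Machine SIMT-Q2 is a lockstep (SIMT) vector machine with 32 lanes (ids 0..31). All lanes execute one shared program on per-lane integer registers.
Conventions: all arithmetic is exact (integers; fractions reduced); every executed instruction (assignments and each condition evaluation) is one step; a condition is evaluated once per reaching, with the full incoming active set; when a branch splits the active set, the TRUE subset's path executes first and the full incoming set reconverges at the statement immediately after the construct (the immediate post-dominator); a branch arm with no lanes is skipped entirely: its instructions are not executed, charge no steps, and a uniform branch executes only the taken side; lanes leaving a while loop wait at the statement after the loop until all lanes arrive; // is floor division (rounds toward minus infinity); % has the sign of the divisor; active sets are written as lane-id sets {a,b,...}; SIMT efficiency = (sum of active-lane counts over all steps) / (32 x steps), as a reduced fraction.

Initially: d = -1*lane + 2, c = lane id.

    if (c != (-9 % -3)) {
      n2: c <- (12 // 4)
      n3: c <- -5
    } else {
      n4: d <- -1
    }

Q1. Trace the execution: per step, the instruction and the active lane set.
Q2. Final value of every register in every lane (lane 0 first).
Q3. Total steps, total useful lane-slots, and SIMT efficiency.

step 0: eval (c != (-9 % -3))        {0,1,2,3,4,5,6,7,8,9,10,11,12,13,14,15,16,17,18,19,20,21,22,23,24,25,26,27,28,29,30,31}
step 1: c <- (12 // 4)               {1,2,3,4,5,6,7,8,9,10,11,12,13,14,15,16,17,18,19,20,21,22,23,24,25,26,27,28,29,30,31}
step 2: c <- -5                      {1,2,3,4,5,6,7,8,9,10,11,12,13,14,15,16,17,18,19,20,21,22,23,24,25,26,27,28,29,30,31}
step 3: d <- -1                      {0}

Answer: 4 steps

d: -1,1,0,-1,-2,-3,-4,-5,-6,-7,-8,-9,-10,-11,-12,-13,-14,-15,-16,-17,-18,-19,-20,-21,-22,-23,-24,-25,-26,-27,-28,-29
c: 0,-5,-5,-5,-5,-5,-5,-5,-5,-5,-5,-5,-5,-5,-5,-5,-5,-5,-5,-5,-5,-5,-5,-5,-5,-5,-5,-5,-5,-5,-5,-5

steps = 4; useful = 95; efficiency = 95/128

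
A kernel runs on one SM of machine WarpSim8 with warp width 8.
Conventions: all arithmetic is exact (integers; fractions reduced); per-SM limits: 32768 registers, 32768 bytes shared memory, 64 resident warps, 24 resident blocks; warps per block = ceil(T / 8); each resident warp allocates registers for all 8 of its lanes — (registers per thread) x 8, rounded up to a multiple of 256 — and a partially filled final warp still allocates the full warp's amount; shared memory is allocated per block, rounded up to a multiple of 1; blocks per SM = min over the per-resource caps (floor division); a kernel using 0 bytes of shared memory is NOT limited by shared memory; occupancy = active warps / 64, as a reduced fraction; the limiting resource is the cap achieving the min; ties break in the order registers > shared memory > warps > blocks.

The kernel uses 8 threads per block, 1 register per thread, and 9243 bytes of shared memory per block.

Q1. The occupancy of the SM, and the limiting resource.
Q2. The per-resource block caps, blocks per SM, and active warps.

Answer: occupancy 3/64, limited by shared memory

registers: 128 blocks
shared memory: 3 blocks
warps: 64 blocks
blocks: 24 blocks

Answer: 3 blocks, 3 active warps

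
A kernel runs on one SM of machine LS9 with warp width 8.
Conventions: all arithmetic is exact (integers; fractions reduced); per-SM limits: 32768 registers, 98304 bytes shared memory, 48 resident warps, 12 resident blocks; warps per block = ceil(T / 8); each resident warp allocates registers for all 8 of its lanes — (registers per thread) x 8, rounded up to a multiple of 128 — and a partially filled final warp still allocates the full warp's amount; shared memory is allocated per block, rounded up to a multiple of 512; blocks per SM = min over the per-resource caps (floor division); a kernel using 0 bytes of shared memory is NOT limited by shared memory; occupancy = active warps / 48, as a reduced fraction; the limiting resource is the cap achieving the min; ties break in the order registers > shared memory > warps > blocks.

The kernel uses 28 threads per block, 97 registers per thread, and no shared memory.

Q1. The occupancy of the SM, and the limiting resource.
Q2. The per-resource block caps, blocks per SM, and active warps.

Answer: occupancy 3/4, limited by registers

registers: 9 blocks
shared memory: no limit (kernel uses none)
warps: 12 blocks
blocks: 12 blocks

Answer: 9 blocks, 36 active warps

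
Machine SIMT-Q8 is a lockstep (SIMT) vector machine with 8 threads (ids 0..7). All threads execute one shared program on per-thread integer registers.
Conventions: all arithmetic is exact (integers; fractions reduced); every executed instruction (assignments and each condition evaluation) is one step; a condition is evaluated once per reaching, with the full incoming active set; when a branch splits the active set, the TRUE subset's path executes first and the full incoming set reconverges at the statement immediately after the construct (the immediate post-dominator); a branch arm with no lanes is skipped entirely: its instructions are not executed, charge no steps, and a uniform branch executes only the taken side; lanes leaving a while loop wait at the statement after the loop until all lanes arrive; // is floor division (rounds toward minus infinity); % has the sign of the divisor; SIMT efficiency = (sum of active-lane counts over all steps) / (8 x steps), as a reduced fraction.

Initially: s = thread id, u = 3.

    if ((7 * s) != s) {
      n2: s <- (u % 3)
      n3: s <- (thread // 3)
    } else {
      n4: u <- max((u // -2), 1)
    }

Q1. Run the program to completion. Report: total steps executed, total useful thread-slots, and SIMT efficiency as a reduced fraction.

Answer: 4 steps, 23 useful, 23/32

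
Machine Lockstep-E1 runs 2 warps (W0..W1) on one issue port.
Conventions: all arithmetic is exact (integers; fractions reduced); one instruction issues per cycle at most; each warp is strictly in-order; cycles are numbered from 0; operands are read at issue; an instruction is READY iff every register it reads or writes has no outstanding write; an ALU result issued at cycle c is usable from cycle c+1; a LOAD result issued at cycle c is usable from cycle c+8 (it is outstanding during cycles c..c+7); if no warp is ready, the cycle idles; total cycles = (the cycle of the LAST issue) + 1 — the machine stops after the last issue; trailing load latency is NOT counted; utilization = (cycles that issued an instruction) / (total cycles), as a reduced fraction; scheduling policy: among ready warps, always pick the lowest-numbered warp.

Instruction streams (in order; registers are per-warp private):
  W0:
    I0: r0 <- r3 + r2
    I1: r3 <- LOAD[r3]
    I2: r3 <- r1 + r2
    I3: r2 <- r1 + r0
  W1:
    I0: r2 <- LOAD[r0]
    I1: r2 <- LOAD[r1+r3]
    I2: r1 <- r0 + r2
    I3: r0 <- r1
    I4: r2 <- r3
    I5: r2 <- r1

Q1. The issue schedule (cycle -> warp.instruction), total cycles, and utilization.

cycle 0: W0.I0
cycle 1: W0.I1
cycle 2: W1.I0
cycle 3: idle
cycle 4: idle
cycle 5: idle
cycle 6: idle
cycle 7: idle
cycle 8: idle
cycle 9: W0.I2
cycle 10: W0.I3
cycle 11: W1.I1
cycle 12: idle
cycle 13: idle
cycle 14: idle
cycle 15: idle
cycle 16: idle
cycle 17: idle
cycle 18: idle
cycle 19: W1.I2
cycle 20: W1.I3
cycle 21: W1.I4
cycle 22: W1.I5

Answer: 23 cycles, utilization 10/23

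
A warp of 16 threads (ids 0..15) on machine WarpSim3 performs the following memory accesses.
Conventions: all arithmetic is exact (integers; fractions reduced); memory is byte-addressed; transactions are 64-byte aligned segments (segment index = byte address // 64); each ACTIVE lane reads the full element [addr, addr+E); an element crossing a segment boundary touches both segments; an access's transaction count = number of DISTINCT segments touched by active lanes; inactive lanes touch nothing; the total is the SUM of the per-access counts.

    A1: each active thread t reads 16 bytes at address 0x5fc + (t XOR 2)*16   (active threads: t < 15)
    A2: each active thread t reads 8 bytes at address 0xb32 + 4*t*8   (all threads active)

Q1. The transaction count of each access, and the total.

A1: 5 transactions
A2: 9 transactions

Answer: 5,9; total 14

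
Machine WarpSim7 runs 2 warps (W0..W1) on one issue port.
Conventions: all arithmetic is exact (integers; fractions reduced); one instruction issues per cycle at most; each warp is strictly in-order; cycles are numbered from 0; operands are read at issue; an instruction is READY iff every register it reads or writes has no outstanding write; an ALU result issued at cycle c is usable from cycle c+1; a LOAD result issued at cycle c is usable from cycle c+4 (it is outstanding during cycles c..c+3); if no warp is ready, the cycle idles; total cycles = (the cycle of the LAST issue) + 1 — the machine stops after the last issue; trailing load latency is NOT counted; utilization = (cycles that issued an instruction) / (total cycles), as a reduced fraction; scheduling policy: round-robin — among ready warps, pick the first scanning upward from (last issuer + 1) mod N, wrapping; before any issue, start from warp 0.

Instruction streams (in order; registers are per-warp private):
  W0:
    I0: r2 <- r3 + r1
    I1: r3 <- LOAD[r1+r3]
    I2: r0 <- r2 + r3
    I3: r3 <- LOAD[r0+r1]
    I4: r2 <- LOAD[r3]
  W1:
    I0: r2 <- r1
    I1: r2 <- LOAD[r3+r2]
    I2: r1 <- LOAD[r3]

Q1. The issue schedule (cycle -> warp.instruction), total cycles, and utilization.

cycle 0: W0.I0
cycle 1: W1.I0
cycle 2: W0.I1
cycle 3: W1.I1
cycle 4: W1.I2
cycle 5: idle
cycle 6: W0.I2
cycle 7: W0.I3
cycle 8: idle
cycle 9: idle
cycle 10: idle
cycle 11: W0.I4

Answer: 12 cycles, utilization 2/3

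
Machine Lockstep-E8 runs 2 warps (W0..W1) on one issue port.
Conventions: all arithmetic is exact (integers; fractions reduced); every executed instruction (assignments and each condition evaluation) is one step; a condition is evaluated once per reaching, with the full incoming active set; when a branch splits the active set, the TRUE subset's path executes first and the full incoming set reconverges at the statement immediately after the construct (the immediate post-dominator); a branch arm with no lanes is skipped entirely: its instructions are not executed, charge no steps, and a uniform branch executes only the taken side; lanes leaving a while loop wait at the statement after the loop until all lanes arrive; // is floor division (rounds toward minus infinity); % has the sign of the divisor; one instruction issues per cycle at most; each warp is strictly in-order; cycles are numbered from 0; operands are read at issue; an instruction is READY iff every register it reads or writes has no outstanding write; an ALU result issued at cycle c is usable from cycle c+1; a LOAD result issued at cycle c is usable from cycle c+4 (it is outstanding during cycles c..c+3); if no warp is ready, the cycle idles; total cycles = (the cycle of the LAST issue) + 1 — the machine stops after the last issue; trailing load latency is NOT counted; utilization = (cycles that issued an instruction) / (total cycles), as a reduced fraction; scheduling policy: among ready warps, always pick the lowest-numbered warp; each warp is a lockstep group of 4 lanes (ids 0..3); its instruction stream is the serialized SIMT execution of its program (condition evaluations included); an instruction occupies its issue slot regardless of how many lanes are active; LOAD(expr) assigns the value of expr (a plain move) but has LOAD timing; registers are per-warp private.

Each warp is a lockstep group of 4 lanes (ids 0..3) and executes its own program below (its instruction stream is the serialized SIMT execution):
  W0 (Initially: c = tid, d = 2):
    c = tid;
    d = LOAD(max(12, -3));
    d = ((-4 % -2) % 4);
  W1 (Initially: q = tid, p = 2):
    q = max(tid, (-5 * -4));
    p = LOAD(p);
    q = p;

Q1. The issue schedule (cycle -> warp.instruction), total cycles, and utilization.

cycle 0: W0.I0
cycle 1: W0.I1
cycle 2: W1.I0
cycle 3: W1.I1
cycle 4: idle
cycle 5: W0.I2
cycle 6: idle
cycle 7: W1.I2

Answer: 8 cycles, utilization 3/4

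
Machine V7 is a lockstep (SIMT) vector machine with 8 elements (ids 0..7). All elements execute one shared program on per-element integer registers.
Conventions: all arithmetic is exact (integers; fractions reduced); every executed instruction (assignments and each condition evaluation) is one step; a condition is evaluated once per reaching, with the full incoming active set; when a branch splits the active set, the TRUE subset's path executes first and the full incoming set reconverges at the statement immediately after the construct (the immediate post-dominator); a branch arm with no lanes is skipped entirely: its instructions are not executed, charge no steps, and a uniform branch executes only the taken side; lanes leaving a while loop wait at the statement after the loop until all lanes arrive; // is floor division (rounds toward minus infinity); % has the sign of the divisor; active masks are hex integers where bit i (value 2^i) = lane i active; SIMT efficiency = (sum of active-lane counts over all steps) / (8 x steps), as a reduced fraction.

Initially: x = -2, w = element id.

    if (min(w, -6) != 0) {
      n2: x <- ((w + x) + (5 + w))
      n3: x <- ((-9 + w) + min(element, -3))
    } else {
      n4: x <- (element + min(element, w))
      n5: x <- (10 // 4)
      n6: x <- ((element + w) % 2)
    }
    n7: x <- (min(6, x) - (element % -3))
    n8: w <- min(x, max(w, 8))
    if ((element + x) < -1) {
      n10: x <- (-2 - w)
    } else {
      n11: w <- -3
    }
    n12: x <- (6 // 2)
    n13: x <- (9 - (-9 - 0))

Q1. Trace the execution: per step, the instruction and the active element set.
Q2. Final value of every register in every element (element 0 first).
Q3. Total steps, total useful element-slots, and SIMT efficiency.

step 0: eval (min(w, -6) != 0)       0xff
step 1: x <- ((w + x) + (5 + w))     0xff
step 2: x <- ((-9 + w) + min(element, -3)) 0xff
step 3: x <- (min(6, x) - (element % -3)) 0xff
step 4: w <- min(x, max(w, 8))       0xff
step 5: eval ((element + x) < -1)    0xff
step 6: x <- (-2 - w)                0x1f
step 7: w <- -3                      0xe0
step 8: x <- (6 // 2)                0xff
step 9: x <- (9 - (-9 - 0))          0xff

Answer: 10 steps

x: 18,18,18,18,18,18,18,18
w: -12,-9,-9,-9,-6,-3,-3,-3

steps = 10; useful = 72; efficiency = 72/80 = 9/10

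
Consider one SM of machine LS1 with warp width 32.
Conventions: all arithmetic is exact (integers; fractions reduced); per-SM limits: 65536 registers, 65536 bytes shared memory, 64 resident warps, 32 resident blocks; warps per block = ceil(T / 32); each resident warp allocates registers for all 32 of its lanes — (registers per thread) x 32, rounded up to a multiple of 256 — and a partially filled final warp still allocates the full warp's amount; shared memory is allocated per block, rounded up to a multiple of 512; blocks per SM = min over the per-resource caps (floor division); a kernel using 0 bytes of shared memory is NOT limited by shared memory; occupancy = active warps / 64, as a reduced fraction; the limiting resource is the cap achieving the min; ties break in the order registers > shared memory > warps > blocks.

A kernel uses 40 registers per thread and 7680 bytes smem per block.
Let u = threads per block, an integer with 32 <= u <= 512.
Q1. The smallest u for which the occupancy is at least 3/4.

Answer: u = 161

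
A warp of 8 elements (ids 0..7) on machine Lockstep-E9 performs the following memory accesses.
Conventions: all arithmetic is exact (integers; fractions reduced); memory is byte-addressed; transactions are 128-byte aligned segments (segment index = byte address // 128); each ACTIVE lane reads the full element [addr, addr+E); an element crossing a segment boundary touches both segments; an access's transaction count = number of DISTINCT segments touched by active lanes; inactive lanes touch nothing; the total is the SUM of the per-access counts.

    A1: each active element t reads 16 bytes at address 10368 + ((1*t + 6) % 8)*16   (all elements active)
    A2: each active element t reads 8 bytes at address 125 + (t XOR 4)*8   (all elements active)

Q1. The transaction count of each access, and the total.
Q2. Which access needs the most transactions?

A1: 1 transaction
A2: 2 transactions

Answer: 1,2; total 3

Answer: A2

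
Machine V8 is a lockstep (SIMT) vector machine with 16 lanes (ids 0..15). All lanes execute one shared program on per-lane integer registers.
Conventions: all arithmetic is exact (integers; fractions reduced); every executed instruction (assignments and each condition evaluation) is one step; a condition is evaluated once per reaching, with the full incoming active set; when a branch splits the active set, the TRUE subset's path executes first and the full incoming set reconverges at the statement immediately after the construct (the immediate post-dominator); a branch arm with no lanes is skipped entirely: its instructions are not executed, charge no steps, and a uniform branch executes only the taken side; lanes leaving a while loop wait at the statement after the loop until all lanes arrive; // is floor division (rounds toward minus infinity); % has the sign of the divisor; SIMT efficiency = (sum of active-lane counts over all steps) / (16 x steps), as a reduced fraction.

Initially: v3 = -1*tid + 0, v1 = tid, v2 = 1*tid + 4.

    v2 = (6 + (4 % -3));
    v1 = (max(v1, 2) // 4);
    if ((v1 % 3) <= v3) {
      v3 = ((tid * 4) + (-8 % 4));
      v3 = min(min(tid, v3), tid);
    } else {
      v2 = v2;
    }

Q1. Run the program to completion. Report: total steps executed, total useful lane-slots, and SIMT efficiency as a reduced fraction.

Answer: 6 steps, 65 useful, 65/96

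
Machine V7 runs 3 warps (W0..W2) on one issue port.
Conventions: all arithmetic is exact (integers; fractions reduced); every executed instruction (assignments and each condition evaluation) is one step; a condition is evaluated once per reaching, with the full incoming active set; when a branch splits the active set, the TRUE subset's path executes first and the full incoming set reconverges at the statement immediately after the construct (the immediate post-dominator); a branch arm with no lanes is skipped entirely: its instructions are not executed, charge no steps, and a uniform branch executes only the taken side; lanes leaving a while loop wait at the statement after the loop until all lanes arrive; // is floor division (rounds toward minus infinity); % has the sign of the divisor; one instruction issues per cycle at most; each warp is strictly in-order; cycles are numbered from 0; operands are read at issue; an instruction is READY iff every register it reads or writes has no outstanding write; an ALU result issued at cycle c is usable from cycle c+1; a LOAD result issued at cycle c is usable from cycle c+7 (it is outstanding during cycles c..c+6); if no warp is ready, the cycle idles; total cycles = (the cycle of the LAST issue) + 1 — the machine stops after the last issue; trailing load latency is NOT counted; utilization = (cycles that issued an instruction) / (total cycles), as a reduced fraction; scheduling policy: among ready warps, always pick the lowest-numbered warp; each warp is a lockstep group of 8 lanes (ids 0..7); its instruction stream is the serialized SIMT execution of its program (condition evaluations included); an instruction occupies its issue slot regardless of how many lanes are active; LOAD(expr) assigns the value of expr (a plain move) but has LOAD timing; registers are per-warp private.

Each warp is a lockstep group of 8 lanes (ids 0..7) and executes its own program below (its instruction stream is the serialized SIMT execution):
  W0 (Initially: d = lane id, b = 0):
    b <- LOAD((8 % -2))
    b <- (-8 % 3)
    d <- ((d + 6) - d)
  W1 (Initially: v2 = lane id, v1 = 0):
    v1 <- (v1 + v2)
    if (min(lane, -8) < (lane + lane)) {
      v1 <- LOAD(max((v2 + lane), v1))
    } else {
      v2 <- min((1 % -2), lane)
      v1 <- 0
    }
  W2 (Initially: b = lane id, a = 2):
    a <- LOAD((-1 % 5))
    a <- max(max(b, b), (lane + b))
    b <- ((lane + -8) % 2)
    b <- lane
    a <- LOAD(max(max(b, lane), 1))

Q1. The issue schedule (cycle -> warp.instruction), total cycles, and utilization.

cycle 0: W0.I0
cycle 1: W1.I0
cycle 2: W1.I1
cycle 3: W1.I2
cycle 4: W2.I0
cycle 5: idle
cycle 6: idle
cycle 7: W0.I1
cycle 8: W0.I2
cycle 9: idle
cycle 10: idle
cycle 11: W2.I1
cycle 12: W2.I2
cycle 13: W2.I3
cycle 14: W2.I4

Answer: 15 cycles, utilization 11/15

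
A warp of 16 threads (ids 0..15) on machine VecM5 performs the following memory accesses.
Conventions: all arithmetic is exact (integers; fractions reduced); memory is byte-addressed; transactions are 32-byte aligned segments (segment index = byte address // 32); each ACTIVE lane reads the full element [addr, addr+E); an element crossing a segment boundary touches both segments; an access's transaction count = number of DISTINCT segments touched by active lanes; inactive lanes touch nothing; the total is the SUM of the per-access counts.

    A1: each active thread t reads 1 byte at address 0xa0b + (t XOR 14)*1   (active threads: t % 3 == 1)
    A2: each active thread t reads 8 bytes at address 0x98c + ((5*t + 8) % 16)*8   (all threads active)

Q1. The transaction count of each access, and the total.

A1: 1 transaction
A2: 5 transactions

Answer: 1,5; total 6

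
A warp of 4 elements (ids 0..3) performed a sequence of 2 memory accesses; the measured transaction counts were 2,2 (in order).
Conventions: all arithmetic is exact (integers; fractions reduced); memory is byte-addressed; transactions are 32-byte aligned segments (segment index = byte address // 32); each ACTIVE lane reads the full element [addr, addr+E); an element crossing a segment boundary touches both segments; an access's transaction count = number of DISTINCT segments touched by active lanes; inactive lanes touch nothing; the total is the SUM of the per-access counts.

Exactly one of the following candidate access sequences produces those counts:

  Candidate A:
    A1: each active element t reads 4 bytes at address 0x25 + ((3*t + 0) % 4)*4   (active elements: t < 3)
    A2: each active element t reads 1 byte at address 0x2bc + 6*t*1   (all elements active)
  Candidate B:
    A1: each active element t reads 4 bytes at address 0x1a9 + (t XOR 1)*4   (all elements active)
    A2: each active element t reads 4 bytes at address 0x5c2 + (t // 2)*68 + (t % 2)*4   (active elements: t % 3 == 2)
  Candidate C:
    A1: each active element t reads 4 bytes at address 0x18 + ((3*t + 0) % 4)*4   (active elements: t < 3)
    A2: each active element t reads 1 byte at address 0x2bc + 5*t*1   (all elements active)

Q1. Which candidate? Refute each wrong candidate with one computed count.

A: A1 gives 1 transaction, not 2
B: A1 gives 1 transaction, not 2
C: all counts match (2,2)

Answer: C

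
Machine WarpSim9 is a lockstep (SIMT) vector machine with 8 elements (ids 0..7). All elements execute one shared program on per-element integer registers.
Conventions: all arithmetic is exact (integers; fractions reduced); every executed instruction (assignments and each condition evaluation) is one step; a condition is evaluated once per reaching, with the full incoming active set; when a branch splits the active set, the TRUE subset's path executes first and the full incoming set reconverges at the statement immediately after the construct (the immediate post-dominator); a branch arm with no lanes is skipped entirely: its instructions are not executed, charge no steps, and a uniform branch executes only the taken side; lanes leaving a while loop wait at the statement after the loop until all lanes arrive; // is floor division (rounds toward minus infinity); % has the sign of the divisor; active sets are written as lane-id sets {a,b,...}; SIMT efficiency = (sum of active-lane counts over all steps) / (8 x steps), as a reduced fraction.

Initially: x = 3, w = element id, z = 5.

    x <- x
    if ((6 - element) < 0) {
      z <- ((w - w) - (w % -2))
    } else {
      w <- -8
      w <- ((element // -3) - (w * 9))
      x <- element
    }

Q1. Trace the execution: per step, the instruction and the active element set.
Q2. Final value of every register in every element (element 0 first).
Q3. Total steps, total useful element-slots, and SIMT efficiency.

step 0: x <- x                       {0,1,2,3,4,5,6,7}
step 1: eval ((6 - element) < 0)     {0,1,2,3,4,5,6,7}
step 2: z <- ((w - w) - (w % -2))    {7}
step 3: w <- -8                      {0,1,2,3,4,5,6}
step 4: w <- ((element // -3) - (w * 9)) {0,1,2,3,4,5,6}
step 5: x <- element                 {0,1,2,3,4,5,6}

Answer: 6 steps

x: 0,1,2,3,4,5,6,3
w: 72,71,71,71,70,70,70,7
z: 5,5,5,5,5,5,5,1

steps = 6; useful = 38; efficiency = 38/48 = 19/24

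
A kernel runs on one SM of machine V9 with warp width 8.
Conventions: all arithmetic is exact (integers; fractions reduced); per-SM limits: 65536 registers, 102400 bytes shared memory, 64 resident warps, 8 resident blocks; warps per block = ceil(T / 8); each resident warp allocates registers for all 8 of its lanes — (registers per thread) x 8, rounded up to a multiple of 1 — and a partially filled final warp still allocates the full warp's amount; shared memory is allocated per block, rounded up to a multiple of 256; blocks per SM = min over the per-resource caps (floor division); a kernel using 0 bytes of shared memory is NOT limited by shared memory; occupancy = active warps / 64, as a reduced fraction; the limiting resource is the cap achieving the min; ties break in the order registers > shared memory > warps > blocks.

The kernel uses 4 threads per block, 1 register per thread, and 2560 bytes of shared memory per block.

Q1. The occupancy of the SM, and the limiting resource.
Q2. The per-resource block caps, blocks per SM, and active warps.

Answer: occupancy 1/8, limited by blocks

registers: 8192 blocks
shared memory: 40 blocks
warps: 64 blocks
blocks: 8 blocks

Answer: 8 blocks, 8 active warps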